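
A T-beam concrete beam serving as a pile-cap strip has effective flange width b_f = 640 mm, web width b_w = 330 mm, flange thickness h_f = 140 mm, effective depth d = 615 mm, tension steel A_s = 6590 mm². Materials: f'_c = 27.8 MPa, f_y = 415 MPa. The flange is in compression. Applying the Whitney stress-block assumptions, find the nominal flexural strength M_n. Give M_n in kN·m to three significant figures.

M_n ≈ 1420 kN·m

Tension: T = A_s f_y = 6590 × 415 = 2734850 N.
Try a within the flange: a = T/(0.85 f'_c b_f) = 2734850/(0.85 × 27.8 × 640) = 180.84 mm.
a = 180.84 > h_f = 140 mm: the block extends into the web. Split into flange-overhang and web parts.
C_f = 0.85 f'_c (b_f − b_w) h_f = 0.85 × 27.8 × (640 − 330) × 140 = 1025542 N.
Remaining web compression depth: a_w = (T − C_f)/(0.85 f'_c b_w) = (2734850 − 1025542)/(0.85 × 27.8 × 330) = 219.20 mm.
M_n = C_f(d − h_f/2) + (T − C_f)(d − a_w/2) = 1025542 × (615 − 70) + 1709308 × (615 − 109.6) = 558.92 + 863.88 = 1422.80 × 10⁶ N·mm.
M_n = 1422.80 kN·m.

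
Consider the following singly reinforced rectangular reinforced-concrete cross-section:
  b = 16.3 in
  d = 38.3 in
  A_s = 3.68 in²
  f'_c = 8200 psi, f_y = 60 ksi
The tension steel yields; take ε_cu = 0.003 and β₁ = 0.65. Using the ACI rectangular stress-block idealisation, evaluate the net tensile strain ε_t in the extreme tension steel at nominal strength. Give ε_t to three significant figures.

ε_t ≈ 0.0354

a = A_s f_y/(0.85 f'_c b) = 1.943 in.
β₁ = 0.65, so c = a/β₁ = 1.943/0.65 = 2.989 in.
From the linear strain diagram with ε_cu = 0.003: ε_t = 0.003 (d − c)/c = 0.003 × (38.3 − 2.989)/2.989 = 0.0354.
Since ε_t ≥ 0.005, the section is tension-controlled.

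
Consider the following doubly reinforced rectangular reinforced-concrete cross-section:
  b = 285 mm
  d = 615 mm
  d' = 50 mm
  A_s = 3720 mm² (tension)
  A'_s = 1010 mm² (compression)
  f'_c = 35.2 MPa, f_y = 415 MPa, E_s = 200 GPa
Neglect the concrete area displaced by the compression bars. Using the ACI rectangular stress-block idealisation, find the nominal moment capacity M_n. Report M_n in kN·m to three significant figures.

Assume both tension and compression steel yield.
Net tension couple steel: A_s − A'_s = 2710 mm².
a = (A_s − A'_s) f_y / (0.85 f'_c b) = 1124650/(0.85 × 35.2 × 285) = 131.89 mm.
c = a/β₁ = 131.89/0.799 = 165.07 mm; ε'_s = 0.003(c − d')/c = 0.0021 ≥ f_y/E_s = 0.0021, so compression steel does yield.
M_n = (A_s − A'_s) f_y (d − a/2) + A'_s f_y (d − d') = [1124650 × (615 − 65.945) + 419150 × (615 − 50)] × 10⁻⁶ = 617.49 + 236.82 = 854.31 kN·m.

M_n ≈ 854 kN·m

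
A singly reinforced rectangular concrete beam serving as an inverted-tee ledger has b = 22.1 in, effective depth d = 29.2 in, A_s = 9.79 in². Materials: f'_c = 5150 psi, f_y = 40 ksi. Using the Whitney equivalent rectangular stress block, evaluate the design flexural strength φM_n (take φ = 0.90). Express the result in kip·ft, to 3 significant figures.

φM_n ≈ 798 kip·ft

T = A_s f_y = 9.79 × 40 = 391.6 kips.
a = T/(0.85 f'_c b) = 391.6/(0.85 × 5.15 × 22.1) = 4.048 in.
M_n = T(d − a/2) = 391.6 × (29.2 − 2.024) = 10642.1 kip·in = 10642.1/12 = 886.84 kip·ft.
φM_n = 0.90 × 886.84 = 798.16 kip·ft.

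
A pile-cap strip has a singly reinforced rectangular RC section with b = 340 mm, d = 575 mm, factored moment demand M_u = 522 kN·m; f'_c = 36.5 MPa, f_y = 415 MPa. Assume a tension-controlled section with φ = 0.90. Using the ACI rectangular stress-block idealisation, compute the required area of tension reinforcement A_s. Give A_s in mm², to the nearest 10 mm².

M_n = M_u/φ = 522/0.90 = 580 kN·m.
With M_n = 0.85 f'_c a b (d − a/2), solve the quadratic for a:
a = d − √(d² − 2M_n/(0.85 f'_c b)) = 575 − √(575² − 2 × 580×10⁶/(0.85 × 36.5 × 340)) = 105.26 mm.
A_s = 0.85 f'_c a b / f_y = 0.85 × 36.5 × 105.26 × 340 / 415 = 2675.5 mm².

A_s ≈ 2680 mm²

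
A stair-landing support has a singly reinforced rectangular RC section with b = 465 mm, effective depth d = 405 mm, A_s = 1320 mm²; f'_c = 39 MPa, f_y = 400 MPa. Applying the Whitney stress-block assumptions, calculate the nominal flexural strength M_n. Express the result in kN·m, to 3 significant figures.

T = A_s f_y = 1320 × 400 = 528000 N = 528 kN.
From C = T: a = T/(0.85 f'_c b) = 528000/(0.85 × 39 × 465) = 34.25 mm.
M_n = T(d − a/2) = 528 kN × (405 − 17.125) mm = 204.80 kN·m.

M_n ≈ 205 kN·m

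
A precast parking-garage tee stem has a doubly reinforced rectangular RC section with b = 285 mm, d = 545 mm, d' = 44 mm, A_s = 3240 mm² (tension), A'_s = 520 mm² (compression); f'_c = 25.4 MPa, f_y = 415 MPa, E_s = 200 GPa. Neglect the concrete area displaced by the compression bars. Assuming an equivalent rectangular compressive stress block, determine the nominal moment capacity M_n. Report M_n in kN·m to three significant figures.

M_n ≈ 620 kN·m

Assume both tension and compression steel yield.
Net tension couple steel: A_s − A'_s = 2720 mm².
a = (A_s − A'_s) f_y / (0.85 f'_c b) = 1128800/(0.85 × 25.4 × 285) = 183.45 mm.
c = a/β₁ = 183.45/0.85 = 215.82 mm; ε'_s = 0.003(c − d')/c = 0.0024 ≥ f_y/E_s = 0.0021, so compression steel does yield.
M_n = (A_s − A'_s) f_y (d − a/2) + A'_s f_y (d − d') = [1128800 × (545 − 91.725) + 215800 × (545 − 44)] × 10⁻⁶ = 511.66 + 108.12 = 619.78 kN·m.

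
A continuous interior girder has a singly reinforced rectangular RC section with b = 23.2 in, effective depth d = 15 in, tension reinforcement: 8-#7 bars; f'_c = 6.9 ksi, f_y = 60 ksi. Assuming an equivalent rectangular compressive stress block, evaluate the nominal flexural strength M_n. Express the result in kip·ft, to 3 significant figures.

A_s = 8 × 0.6 = 4.8 in².
T = A_s f_y = 4.8 × 60 = 288 kips.
a = T/(0.85 f'_c b) = 288/(0.85 × 6.9 × 23.2) = 2.117 in.
M_n = T(d − a/2) = 288 × (15 − 1.0585) = 4015.2 kip·in = 4015.2/12 = 334.60 kip·ft.

M_n ≈ 335 kip·ft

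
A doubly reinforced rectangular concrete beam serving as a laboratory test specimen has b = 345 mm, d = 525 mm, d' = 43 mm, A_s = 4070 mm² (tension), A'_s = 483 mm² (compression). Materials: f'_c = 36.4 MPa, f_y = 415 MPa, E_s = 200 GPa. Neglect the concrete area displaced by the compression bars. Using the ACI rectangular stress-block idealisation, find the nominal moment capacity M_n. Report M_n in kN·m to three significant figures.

Assume both tension and compression steel yield.
Net tension couple steel: A_s − A'_s = 3587 mm².
a = (A_s − A'_s) f_y / (0.85 f'_c b) = 1488605/(0.85 × 36.4 × 345) = 139.46 mm.
c = a/β₁ = 139.46/0.79 = 176.53 mm; ε'_s = 0.003(c − d')/c = 0.0023 ≥ f_y/E_s = 0.0021, so compression steel does yield.
M_n = (A_s − A'_s) f_y (d − a/2) + A'_s f_y (d − d') = [1488605 × (525 − 69.73) + 200445 × (525 − 43)] × 10⁻⁶ = 677.72 + 96.61 = 774.33 kN·m.

M_n ≈ 774 kN·m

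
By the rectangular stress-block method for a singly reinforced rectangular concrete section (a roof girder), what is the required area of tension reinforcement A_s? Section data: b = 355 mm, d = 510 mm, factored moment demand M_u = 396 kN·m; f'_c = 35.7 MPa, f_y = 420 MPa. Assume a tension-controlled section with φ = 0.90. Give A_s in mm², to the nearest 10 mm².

M_n = M_u/φ = 396/0.90 = 440 kN·m.
With M_n = 0.85 f'_c a b (d − a/2), solve the quadratic for a:
a = d − √(d² − 2M_n/(0.85 f'_c b)) = 510 − √(510² − 2 × 440×10⁶/(0.85 × 35.7 × 355)) = 87.61 mm.
A_s = 0.85 f'_c a b / f_y = 0.85 × 35.7 × 87.61 × 355 / 420 = 2247.1 mm².

A_s ≈ 2250 mm²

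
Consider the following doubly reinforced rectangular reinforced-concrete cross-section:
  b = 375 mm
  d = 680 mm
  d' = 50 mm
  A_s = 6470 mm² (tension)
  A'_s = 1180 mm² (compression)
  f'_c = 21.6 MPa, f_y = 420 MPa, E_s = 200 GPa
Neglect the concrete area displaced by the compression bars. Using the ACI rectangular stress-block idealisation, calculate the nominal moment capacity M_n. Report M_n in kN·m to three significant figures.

M_n ≈ 1460 kN·m

Assume both tension and compression steel yield.
Net tension couple steel: A_s − A'_s = 5290 mm².
a = (A_s − A'_s) f_y / (0.85 f'_c b) = 2221800/(0.85 × 21.6 × 375) = 322.70 mm.
c = a/β₁ = 322.70/0.85 = 379.65 mm; ε'_s = 0.003(c − d')/c = 0.0026 ≥ f_y/E_s = 0.0021, so compression steel does yield.
M_n = (A_s − A'_s) f_y (d − a/2) + A'_s f_y (d − d') = [2221800 × (680 − 161.35) + 495600 × (680 − 50)] × 10⁻⁶ = 1152.34 + 312.23 = 1464.57 kN·m.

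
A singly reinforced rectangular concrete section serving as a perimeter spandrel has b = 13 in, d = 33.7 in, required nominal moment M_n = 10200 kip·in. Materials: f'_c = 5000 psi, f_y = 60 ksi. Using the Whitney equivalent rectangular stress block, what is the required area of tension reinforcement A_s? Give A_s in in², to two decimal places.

From M_n = 0.85 f'_c a b (d − a/2):
a = d − √(d² − 2M_n/(0.85 f'_c b)) = 33.7 − √(33.7² − 2 × 10200/(0.85 × 5 × 13)) = 6.015 in.
A_s = 0.85 f'_c a b / f_y = 0.85 × 5 × 6.015 × 13 / 60 = 5.539 in².

A_s ≈ 5.54 in²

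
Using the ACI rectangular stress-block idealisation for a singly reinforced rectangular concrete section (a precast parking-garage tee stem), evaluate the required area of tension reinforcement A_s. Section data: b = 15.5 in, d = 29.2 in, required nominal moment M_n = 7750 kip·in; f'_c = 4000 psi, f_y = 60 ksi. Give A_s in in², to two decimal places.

A_s ≈ 4.89 in²

From M_n = 0.85 f'_c a b (d − a/2):
a = d − √(d² − 2M_n/(0.85 f'_c b)) = 29.2 − √(29.2² − 2 × 7750/(0.85 × 4 × 15.5)) = 5.567 in.
A_s = 0.85 f'_c a b / f_y = 0.85 × 4 × 5.567 × 15.5 / 60 = 4.890 in².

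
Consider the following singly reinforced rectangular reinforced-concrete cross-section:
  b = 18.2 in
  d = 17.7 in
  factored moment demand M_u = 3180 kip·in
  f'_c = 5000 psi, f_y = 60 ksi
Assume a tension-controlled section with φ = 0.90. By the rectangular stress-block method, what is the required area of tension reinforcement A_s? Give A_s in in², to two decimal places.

A_s ≈ 3.61 in²

M_n = M_u/φ = 3180/0.90 = 3533.33 kip·in.
From M_n = 0.85 f'_c a b (d − a/2):
a = d − √(d² − 2M_n/(0.85 f'_c b)) = 17.7 − √(17.7² − 2 × 3533.33/(0.85 × 5 × 18.2)) = 2.803 in.
A_s = 0.85 f'_c a b / f_y = 0.85 × 5 × 2.803 × 18.2 / 60 = 3.614 in².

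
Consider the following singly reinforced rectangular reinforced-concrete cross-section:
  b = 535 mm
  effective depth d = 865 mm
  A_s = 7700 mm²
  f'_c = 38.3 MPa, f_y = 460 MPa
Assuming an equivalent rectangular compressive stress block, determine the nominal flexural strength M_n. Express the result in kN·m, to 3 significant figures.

M_n ≈ 2700 kN·m

T = A_s f_y = 7700 × 460 = 3542000 N = 3542 kN.
From C = T: a = T/(0.85 f'_c b) = 3542000/(0.85 × 38.3 × 535) = 203.37 mm.
M_n = T(d − a/2) = 3542 kN × (865 − 101.685) mm = 2703.66 kN·m.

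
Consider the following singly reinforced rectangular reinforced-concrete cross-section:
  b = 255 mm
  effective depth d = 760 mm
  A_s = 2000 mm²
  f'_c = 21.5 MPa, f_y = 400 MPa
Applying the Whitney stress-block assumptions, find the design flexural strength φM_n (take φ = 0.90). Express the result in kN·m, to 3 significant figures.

T = A_s f_y = 2000 × 400 = 800000 N = 800 kN.
From C = T: a = T/(0.85 f'_c b) = 800000/(0.85 × 21.5 × 255) = 171.67 mm.
M_n = T(d − a/2) = 800 kN × (760 − 85.835) mm = 539.33 kN·m.
φM_n = 0.90 × 539.33 = 485.40 kN·m.

φM_n ≈ 485 kN·m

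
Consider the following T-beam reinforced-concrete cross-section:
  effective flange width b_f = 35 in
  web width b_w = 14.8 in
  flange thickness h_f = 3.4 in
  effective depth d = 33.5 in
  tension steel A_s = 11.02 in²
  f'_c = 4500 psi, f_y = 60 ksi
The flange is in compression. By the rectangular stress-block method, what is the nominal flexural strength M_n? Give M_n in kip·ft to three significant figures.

Tension: T = A_s f_y = 11.02 × 60 = 661.2 kips.
Try a within the flange: a = T/(0.85 f'_c b_f) = 661.2/(0.85 × 4.5 × 35) = 4.939 in.
a = 4.939 > h_f = 3.4 in: the block extends into the web. Split into flange-overhang and web parts.
C_f = 0.85 f'_c (b_f − b_w) h_f = 0.85 × 4.5 × (35 − 14.8) × 3.4 = 262.7 kips.
Remaining web compression depth: a_w = (T − C_f)/(0.85 f'_c b_w) = (661.2 − 262.7)/(0.85 × 4.5 × 14.8) = 7.039 in.
M_n = C_f(d − h_f/2) + (T − C_f)(d − a_w/2) = 262.7 × (33.5 − 1.7) + 398.5 × (33.5 − 3.5195) = 8353.9 + 11947.2 = 20301.1 kip·in.
M_n = 20301.1/12 = 1691.76 kip·ft.

M_n ≈ 1690 kip·ft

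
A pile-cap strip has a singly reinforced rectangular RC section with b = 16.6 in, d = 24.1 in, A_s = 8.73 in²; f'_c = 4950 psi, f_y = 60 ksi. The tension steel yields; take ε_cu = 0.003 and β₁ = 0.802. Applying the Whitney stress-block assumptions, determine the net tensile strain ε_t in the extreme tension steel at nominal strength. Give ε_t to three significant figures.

a = A_s f_y/(0.85 f'_c b) = 7.500 in.
β₁ = 0.802, so c = a/β₁ = 7.500/0.802 = 9.352 in.
From the linear strain diagram with ε_cu = 0.003: ε_t = 0.003 (d − c)/c = 0.003 × (24.1 − 9.352)/9.352 = 0.00473.
ε_t is between 0.004 and 0.005 — transition zone.

ε_t ≈ 0.00473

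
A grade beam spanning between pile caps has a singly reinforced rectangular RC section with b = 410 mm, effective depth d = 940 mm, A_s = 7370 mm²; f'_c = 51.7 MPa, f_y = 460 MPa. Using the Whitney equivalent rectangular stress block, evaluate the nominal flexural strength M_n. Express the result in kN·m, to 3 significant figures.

M_n ≈ 2870 kN·m

T = A_s f_y = 7370 × 460 = 3390200 N = 3390.2 kN.
From C = T: a = T/(0.85 f'_c b) = 3390200/(0.85 × 51.7 × 410) = 188.16 mm.
M_n = T(d − a/2) = 3390.2 kN × (940 − 94.08) mm = 2867.84 kN·m.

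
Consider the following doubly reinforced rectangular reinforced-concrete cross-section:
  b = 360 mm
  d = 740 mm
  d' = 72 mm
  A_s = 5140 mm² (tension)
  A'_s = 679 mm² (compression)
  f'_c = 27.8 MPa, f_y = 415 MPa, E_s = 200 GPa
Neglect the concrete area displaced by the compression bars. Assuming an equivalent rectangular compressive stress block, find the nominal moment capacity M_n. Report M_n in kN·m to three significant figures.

Assume both tension and compression steel yield.
Net tension couple steel: A_s − A'_s = 4461 mm².
a = (A_s − A'_s) f_y / (0.85 f'_c b) = 1851315/(0.85 × 27.8 × 360) = 217.63 mm.
c = a/β₁ = 217.63/0.85 = 256.04 mm; ε'_s = 0.003(c − d')/c = 0.0022 ≥ f_y/E_s = 0.0021, so compression steel does yield.
M_n = (A_s − A'_s) f_y (d − a/2) + A'_s f_y (d − d') = [1851315 × (740 − 108.815) + 281785 × (740 − 72)] × 10⁻⁶ = 1168.52 + 188.23 = 1356.75 kN·m.

M_n ≈ 1360 kN·m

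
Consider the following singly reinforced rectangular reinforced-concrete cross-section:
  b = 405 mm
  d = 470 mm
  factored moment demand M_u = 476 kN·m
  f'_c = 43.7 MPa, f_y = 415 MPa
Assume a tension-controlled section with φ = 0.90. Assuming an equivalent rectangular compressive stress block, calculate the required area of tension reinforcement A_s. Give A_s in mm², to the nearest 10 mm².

A_s ≈ 2970 mm²

M_n = M_u/φ = 476/0.90 = 528.889 kN·m.
With M_n = 0.85 f'_c a b (d − a/2), solve the quadratic for a:
a = d − √(d² − 2M_n/(0.85 f'_c b)) = 470 − √(470² − 2 × 528.889×10⁶/(0.85 × 43.7 × 405)) = 81.95 mm.
A_s = 0.85 f'_c a b / f_y = 0.85 × 43.7 × 81.95 × 405 / 415 = 2970.7 mm².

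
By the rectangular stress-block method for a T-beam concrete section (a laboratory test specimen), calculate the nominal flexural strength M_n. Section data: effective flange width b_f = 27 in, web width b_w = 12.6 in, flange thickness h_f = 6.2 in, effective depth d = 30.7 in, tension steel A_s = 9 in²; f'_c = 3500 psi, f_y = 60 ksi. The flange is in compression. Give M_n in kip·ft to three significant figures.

Tension: T = A_s f_y = 9 × 60 = 540 kips.
Try a within the flange: a = T/(0.85 f'_c b_f) = 540/(0.85 × 3.5 × 27) = 6.723 in.
a = 6.723 > h_f = 6.2 in: the block extends into the web. Split into flange-overhang and web parts.
C_f = 0.85 f'_c (b_f − b_w) h_f = 0.85 × 3.5 × (27 − 12.6) × 6.2 = 265.6 kips.
Remaining web compression depth: a_w = (T − C_f)/(0.85 f'_c b_w) = (540 − 265.6)/(0.85 × 3.5 × 12.6) = 7.320 in.
M_n = C_f(d − h_f/2) + (T − C_f)(d − a_w/2) = 265.6 × (30.7 − 3.1) + 274.4 × (30.7 − 3.66) = 7330.6 + 7419.8 = 14750.4 kip·in.
M_n = 14750.4/12 = 1229.20 kip·ft.

M_n ≈ 1230 kip·ft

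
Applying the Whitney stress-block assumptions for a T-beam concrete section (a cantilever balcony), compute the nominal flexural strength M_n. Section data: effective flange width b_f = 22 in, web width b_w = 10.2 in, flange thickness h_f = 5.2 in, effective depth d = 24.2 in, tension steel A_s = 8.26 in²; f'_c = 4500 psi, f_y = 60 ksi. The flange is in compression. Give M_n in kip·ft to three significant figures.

Tension: T = A_s f_y = 8.26 × 60 = 495.6 kips.
Try a within the flange: a = T/(0.85 f'_c b_f) = 495.6/(0.85 × 4.5 × 22) = 5.889 in.
a = 5.889 > h_f = 5.2 in: the block extends into the web. Split into flange-overhang and web parts.
C_f = 0.85 f'_c (b_f − b_w) h_f = 0.85 × 4.5 × (22 − 10.2) × 5.2 = 234.7 kips.
Remaining web compression depth: a_w = (T − C_f)/(0.85 f'_c b_w) = (495.6 − 234.7)/(0.85 × 4.5 × 10.2) = 6.687 in.
M_n = C_f(d − h_f/2) + (T − C_f)(d − a_w/2) = 234.7 × (24.2 − 2.6) + 260.9 × (24.2 − 3.3435) = 5069.5 + 5441.5 = 10511.0 kip·in.
M_n = 10511.0/12 = 875.92 kip·ft.

M_n ≈ 876 kip·ft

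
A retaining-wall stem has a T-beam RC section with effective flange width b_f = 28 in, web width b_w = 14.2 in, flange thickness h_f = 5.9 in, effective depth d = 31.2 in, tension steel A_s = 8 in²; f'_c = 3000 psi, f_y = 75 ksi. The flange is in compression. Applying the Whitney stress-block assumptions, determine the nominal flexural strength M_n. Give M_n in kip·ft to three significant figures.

Tension: T = A_s f_y = 8 × 75 = 600 kips.
Try a within the flange: a = T/(0.85 f'_c b_f) = 600/(0.85 × 3 × 28) = 8.403 in.
a = 8.403 > h_f = 5.9 in: the block extends into the web. Split into flange-overhang and web parts.
C_f = 0.85 f'_c (b_f − b_w) h_f = 0.85 × 3 × (28 − 14.2) × 5.9 = 207.6 kips.
Remaining web compression depth: a_w = (T − C_f)/(0.85 f'_c b_w) = (600 − 207.6)/(0.85 × 3 × 14.2) = 10.837 in.
M_n = C_f(d − h_f/2) + (T − C_f)(d − a_w/2) = 207.6 × (31.2 − 2.95) + 392.4 × (31.2 − 5.4185) = 5864.7 + 10116.7 = 15981.4 kip·in.
M_n = 15981.4/12 = 1331.78 kip·ft.

M_n ≈ 1330 kip·ft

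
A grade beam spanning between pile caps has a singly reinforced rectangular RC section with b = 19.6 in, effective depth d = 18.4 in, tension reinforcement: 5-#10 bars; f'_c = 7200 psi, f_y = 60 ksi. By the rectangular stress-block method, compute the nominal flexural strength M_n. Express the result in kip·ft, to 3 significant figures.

A_s = 5 × 1.27 = 6.35 in².
T = A_s f_y = 6.35 × 60 = 381 kips.
a = T/(0.85 f'_c b) = 381/(0.85 × 7.2 × 19.6) = 3.176 in.
M_n = T(d − a/2) = 381 × (18.4 − 1.588) = 6405.4 kip·in = 6405.4/12 = 533.78 kip·ft.

M_n ≈ 534 kip·ft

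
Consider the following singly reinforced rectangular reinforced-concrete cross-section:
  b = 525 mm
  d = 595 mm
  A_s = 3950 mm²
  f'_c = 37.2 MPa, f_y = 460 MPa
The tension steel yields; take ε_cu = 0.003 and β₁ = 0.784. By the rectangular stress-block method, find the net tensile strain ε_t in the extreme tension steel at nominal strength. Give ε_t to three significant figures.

ε_t ≈ 0.00979

a = A_s f_y/(0.85 f'_c b) = 109.45 mm.
β₁ = 0.784, so c = a/β₁ = 109.45/0.784 = 139.60 mm.
From the linear strain diagram with ε_cu = 0.003: ε_t = 0.003 (d − c)/c = 0.003 × (595 − 139.60)/139.60 = 0.00979.
Since ε_t ≥ 0.005, the section is tension-controlled.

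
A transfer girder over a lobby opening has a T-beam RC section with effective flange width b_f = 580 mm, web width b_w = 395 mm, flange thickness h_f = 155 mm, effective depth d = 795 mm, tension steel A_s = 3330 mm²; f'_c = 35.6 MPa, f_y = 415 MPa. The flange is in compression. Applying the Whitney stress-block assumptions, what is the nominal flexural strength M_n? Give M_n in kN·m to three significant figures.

M_n ≈ 1040 kN·m

Tension: T = A_s f_y = 3330 × 415 = 1381950 N.
Try a within the flange: a = T/(0.85 f'_c b_f) = 1381950/(0.85 × 35.6 × 580) = 78.74 mm.
Since a = 78.74 ≤ h_f = 155 mm, the stress block lies entirely in the flange; analyse as a rectangular beam of width b_f.
M_n = T(d − a/2) = 1381950 × (795 − 39.37) = 1044.24 × 10⁶ N·mm.
M_n = 1044.24 kN·m.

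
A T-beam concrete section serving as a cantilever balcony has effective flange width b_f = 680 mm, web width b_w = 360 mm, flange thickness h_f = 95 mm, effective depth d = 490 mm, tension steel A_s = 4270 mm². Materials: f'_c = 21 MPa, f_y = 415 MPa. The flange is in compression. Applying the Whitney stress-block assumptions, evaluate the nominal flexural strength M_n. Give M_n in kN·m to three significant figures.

Tension: T = A_s f_y = 4270 × 415 = 1772050 N.
Try a within the flange: a = T/(0.85 f'_c b_f) = 1772050/(0.85 × 21 × 680) = 145.99 mm.
a = 145.99 > h_f = 95 mm: the block extends into the web. Split into flange-overhang and web parts.
C_f = 0.85 f'_c (b_f − b_w) h_f = 0.85 × 21 × (680 − 360) × 95 = 542640 N.
Remaining web compression depth: a_w = (T − C_f)/(0.85 f'_c b_w) = (1772050 − 542640)/(0.85 × 21 × 360) = 191.32 mm.
M_n = C_f(d − h_f/2) + (T − C_f)(d − a_w/2) = 542640 × (490 − 47.5) + 1229410 × (490 − 95.66) = 240.12 + 484.81 = 724.93 × 10⁶ N·mm.
M_n = 724.93 kN·m.

M_n ≈ 725 kN·m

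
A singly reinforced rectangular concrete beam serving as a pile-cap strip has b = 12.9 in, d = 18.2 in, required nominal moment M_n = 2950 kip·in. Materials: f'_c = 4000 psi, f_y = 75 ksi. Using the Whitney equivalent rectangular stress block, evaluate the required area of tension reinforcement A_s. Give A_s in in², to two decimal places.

From M_n = 0.85 f'_c a b (d − a/2):
a = d − √(d² − 2M_n/(0.85 f'_c b)) = 18.2 − √(18.2² − 2 × 2950/(0.85 × 4 × 12.9)) = 4.174 in.
A_s = 0.85 f'_c a b / f_y = 0.85 × 4 × 4.174 × 12.9 / 75 = 2.441 in².

A_s ≈ 2.44 in²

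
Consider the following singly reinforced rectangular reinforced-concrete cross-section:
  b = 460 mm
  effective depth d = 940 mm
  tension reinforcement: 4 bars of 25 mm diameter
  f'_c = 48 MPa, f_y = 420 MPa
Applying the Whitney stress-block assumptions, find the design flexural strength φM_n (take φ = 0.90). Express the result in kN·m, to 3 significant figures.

A_s = 4 × 491 = 1964 mm².
T = A_s f_y = 1964 × 420 = 824880 N = 824.88 kN.
From C = T: a = T/(0.85 f'_c b) = 824880/(0.85 × 48 × 460) = 43.95 mm.
M_n = T(d − a/2) = 824.88 kN × (940 − 21.975) mm = 757.26 kN·m.
φM_n = 0.90 × 757.26 = 681.53 kN·m.

φM_n ≈ 682 kN·m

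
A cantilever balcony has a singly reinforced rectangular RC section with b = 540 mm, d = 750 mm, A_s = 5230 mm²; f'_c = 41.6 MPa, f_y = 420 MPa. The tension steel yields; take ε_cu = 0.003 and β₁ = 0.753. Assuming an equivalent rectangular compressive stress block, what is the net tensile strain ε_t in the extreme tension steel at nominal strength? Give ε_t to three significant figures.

a = A_s f_y/(0.85 f'_c b) = 115.04 mm.
β₁ = 0.753, so c = a/β₁ = 115.04/0.753 = 152.78 mm.
From the linear strain diagram with ε_cu = 0.003: ε_t = 0.003 (d − c)/c = 0.003 × (750 − 152.78)/152.78 = 0.0117.
Since ε_t ≥ 0.005, the section is tension-controlled.

ε_t ≈ 0.0117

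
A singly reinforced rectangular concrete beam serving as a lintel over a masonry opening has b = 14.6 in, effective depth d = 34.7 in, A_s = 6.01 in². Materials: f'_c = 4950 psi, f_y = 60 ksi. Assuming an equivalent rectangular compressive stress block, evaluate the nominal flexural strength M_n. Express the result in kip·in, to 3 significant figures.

T = A_s f_y = 6.01 × 60 = 360.6 kips.
a = T/(0.85 f'_c b) = 360.6/(0.85 × 4.95 × 14.6) = 5.870 in.
M_n = T(d − a/2) = 360.6 × (34.7 − 2.935) = 11454.5 kip·in.

M_n ≈ 11500 kip·in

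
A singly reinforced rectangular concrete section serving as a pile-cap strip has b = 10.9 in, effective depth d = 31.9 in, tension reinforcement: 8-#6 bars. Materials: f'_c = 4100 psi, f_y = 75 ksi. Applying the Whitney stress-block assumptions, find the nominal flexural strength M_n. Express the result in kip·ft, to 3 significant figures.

A_s = 8 × 0.44 = 3.52 in².
T = A_s f_y = 3.52 × 75 = 264 kips.
a = T/(0.85 f'_c b) = 264/(0.85 × 4.1 × 10.9) = 6.950 in.
M_n = T(d − a/2) = 264 × (31.9 − 3.475) = 7504.2 kip·in = 7504.2/12 = 625.35 kip·ft.

M_n ≈ 625 kip·ft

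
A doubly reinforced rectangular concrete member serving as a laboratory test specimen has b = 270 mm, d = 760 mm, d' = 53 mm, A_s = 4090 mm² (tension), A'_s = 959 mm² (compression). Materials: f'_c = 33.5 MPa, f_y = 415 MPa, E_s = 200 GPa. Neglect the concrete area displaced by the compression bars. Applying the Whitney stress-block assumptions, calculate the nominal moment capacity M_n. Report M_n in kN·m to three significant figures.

Assume both tension and compression steel yield.
Net tension couple steel: A_s − A'_s = 3131 mm².
a = (A_s − A'_s) f_y / (0.85 f'_c b) = 1299365/(0.85 × 33.5 × 270) = 169.01 mm.
c = a/β₁ = 169.01/0.811 = 208.40 mm; ε'_s = 0.003(c − d')/c = 0.0022 ≥ f_y/E_s = 0.0021, so compression steel does yield.
M_n = (A_s − A'_s) f_y (d − a/2) + A'_s f_y (d − d') = [1299365 × (760 − 84.505) + 397985 × (760 − 53)] × 10⁻⁶ = 877.71 + 281.38 = 1159.09 kN·m.

M_n ≈ 1160 kN·m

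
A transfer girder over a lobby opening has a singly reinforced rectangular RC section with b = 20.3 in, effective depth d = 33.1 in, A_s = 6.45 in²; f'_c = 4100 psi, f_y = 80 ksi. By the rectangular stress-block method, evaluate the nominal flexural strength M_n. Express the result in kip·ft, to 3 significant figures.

M_n ≈ 1270 kip·ft

T = A_s f_y = 6.45 × 80 = 516 kips.
a = T/(0.85 f'_c b) = 516/(0.85 × 4.1 × 20.3) = 7.294 in.
M_n = T(d − a/2) = 516 × (33.1 − 3.647) = 15197.7 kip·in = 15197.7/12 = 1266.48 kip·ft.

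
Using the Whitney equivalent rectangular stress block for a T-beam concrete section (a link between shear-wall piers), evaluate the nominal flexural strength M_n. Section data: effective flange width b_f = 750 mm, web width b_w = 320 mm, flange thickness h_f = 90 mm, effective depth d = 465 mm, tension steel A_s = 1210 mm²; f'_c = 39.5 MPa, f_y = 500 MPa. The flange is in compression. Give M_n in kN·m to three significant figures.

M_n ≈ 274 kN·m

Tension: T = A_s f_y = 1210 × 500 = 605000 N.
Try a within the flange: a = T/(0.85 f'_c b_f) = 605000/(0.85 × 39.5 × 750) = 24.03 mm.
Since a = 24.03 ≤ h_f = 90 mm, the stress block lies entirely in the flange; analyse as a rectangular beam of width b_f.
M_n = T(d − a/2) = 605000 × (465 − 12.015) = 274.06 × 10⁶ N·mm.
M_n = 274.06 kN·m.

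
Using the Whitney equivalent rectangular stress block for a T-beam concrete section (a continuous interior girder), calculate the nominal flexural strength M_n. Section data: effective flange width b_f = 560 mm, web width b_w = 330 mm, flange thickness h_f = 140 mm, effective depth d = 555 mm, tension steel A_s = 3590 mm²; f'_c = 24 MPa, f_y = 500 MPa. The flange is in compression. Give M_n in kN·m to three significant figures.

M_n ≈ 854 kN·m

Tension: T = A_s f_y = 3590 × 500 = 1795000 N.
Try a within the flange: a = T/(0.85 f'_c b_f) = 1795000/(0.85 × 24 × 560) = 157.13 mm.
a = 157.13 > h_f = 140 mm: the block extends into the web. Split into flange-overhang and web parts.
C_f = 0.85 f'_c (b_f − b_w) h_f = 0.85 × 24 × (560 − 330) × 140 = 656880 N.
Remaining web compression depth: a_w = (T − C_f)/(0.85 f'_c b_w) = (1795000 − 656880)/(0.85 × 24 × 330) = 169.06 mm.
M_n = C_f(d − h_f/2) + (T − C_f)(d − a_w/2) = 656880 × (555 − 70) + 1138120 × (555 − 84.53) = 318.59 + 535.45 = 854.04 × 10⁶ N·mm.
M_n = 854.04 kN·m.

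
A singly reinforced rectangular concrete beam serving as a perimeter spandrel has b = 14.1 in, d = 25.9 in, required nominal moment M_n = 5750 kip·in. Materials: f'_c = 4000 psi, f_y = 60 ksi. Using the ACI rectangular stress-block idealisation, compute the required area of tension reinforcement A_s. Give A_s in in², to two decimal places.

A_s ≈ 4.11 in²

From M_n = 0.85 f'_c a b (d − a/2):
a = d − √(d² − 2M_n/(0.85 f'_c b)) = 25.9 − √(25.9² − 2 × 5750/(0.85 × 4 × 14.1)) = 5.141 in.
A_s = 0.85 f'_c a b / f_y = 0.85 × 4 × 5.141 × 14.1 / 60 = 4.108 in².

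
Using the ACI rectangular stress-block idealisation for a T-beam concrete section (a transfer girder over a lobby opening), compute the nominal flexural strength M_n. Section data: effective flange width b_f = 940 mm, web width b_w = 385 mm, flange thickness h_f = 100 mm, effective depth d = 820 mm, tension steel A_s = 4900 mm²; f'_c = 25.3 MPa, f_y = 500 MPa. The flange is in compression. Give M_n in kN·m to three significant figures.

Tension: T = A_s f_y = 4900 × 500 = 2450000 N.
Try a within the flange: a = T/(0.85 f'_c b_f) = 2450000/(0.85 × 25.3 × 940) = 121.20 mm.
a = 121.20 > h_f = 100 mm: the block extends into the web. Split into flange-overhang and web parts.
C_f = 0.85 f'_c (b_f − b_w) h_f = 0.85 × 25.3 × (940 − 385) × 100 = 1193528 N.
Remaining web compression depth: a_w = (T − C_f)/(0.85 f'_c b_w) = (2450000 − 1193528)/(0.85 × 25.3 × 385) = 151.76 mm.
M_n = C_f(d − h_f/2) + (T − C_f)(d − a_w/2) = 1193528 × (820 − 50) + 1256472 × (820 − 75.88) = 919.02 + 934.97 = 1853.99 × 10⁶ N·mm.
M_n = 1853.99 kN·m.

M_n ≈ 1850 kN·m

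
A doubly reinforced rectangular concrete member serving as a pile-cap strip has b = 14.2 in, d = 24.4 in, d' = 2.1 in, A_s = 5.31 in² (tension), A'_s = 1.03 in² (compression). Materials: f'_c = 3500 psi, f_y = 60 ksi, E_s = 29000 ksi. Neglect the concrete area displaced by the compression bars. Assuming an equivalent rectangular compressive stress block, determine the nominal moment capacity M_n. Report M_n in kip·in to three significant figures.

M_n ≈ 6860 kip·in

Assume both steels yield.
a = (A_s − A'_s) f_y/(0.85 f'_c b) = (5.31 − 1.03) × 60/(0.85 × 3.5 × 14.2) = 6.079 in.
c = a/β₁ = 6.079/0.85 = 7.152 in; ε'_s = 0.003(c − d')/c = 0.0021 ≥ ε_y = 0.0021, so the compression steel yields.
M_n = (A_s − A'_s) f_y (d − a/2) + A'_s f_y (d − d') = 256.8 × (24.4 − 3.0395) + 61.8 × (24.4 − 2.1) = 5485.4 + 1378.1 = 6863.5 kip·in.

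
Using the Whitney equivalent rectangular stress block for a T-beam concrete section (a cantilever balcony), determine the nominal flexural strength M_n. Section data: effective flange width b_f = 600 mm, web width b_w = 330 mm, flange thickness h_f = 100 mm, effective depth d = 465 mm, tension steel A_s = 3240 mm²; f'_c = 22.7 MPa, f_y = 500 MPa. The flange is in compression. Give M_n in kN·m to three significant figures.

M_n ≈ 632 kN·m

Tension: T = A_s f_y = 3240 × 500 = 1620000 N.
Try a within the flange: a = T/(0.85 f'_c b_f) = 1620000/(0.85 × 22.7 × 600) = 139.93 mm.
a = 139.93 > h_f = 100 mm: the block extends into the web. Split into flange-overhang and web parts.
C_f = 0.85 f'_c (b_f − b_w) h_f = 0.85 × 22.7 × (600 − 330) × 100 = 520965 N.
Remaining web compression depth: a_w = (T − C_f)/(0.85 f'_c b_w) = (1620000 − 520965)/(0.85 × 22.7 × 330) = 172.60 mm.
M_n = C_f(d − h_f/2) + (T − C_f)(d − a_w/2) = 520965 × (465 − 50) + 1099035 × (465 − 86.3) = 216.20 + 416.20 = 632.40 × 10⁶ N·mm.
M_n = 632.40 kN·m.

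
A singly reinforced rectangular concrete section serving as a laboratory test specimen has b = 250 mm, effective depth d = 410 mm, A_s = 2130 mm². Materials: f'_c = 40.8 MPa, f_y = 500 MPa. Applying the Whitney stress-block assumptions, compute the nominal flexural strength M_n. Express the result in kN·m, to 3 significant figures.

T = A_s f_y = 2130 × 500 = 1065000 N = 1065 kN.
From C = T: a = T/(0.85 f'_c b) = 1065000/(0.85 × 40.8 × 250) = 122.84 mm.
M_n = T(d − a/2) = 1065 kN × (410 − 61.42) mm = 371.24 kN·m.

M_n ≈ 371 kN·m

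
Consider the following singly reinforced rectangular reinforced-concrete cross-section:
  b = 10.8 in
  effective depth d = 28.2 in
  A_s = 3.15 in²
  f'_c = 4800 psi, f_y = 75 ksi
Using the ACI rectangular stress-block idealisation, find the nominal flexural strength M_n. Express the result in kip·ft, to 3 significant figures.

T = A_s f_y = 3.15 × 75 = 236.25 kips.
a = T/(0.85 f'_c b) = 236.25/(0.85 × 4.8 × 10.8) = 5.362 in.
M_n = T(d − a/2) = 236.25 × (28.2 − 2.681) = 6028.9 kip·in = 6028.9/12 = 502.41 kip·ft.

M_n ≈ 502 kip·ft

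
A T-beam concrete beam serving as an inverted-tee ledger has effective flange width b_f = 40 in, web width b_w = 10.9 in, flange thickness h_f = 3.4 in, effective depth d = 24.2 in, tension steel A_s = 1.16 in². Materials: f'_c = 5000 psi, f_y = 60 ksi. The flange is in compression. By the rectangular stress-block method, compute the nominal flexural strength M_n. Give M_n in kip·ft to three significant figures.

M_n ≈ 139 kip·ft

Tension: T = A_s f_y = 1.16 × 60 = 69.6 kips.
Try a within the flange: a = T/(0.85 f'_c b_f) = 69.6/(0.85 × 5 × 40) = 0.409 in.
Since a = 0.409 ≤ h_f = 3.4 in, the stress block lies entirely in the flange; analyse as a rectangular beam of width b_f.
M_n = T(d − a/2) = 69.6 × (24.2 − 0.2045) = 1670.1 kip·in.
M_n = 1670.1/12 = 139.18 kip·ft.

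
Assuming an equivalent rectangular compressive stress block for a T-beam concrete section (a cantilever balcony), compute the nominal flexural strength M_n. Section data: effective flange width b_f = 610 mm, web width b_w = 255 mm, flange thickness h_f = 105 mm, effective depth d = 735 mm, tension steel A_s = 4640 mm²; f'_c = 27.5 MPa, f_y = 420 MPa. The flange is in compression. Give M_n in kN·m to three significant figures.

M_n ≈ 1290 kN·m

Tension: T = A_s f_y = 4640 × 420 = 1948800 N.
Try a within the flange: a = T/(0.85 f'_c b_f) = 1948800/(0.85 × 27.5 × 610) = 136.67 mm.
a = 136.67 > h_f = 105 mm: the block extends into the web. Split into flange-overhang and web parts.
C_f = 0.85 f'_c (b_f − b_w) h_f = 0.85 × 27.5 × (610 − 255) × 105 = 871303 N.
Remaining web compression depth: a_w = (T − C_f)/(0.85 f'_c b_w) = (1948800 − 871303)/(0.85 × 27.5 × 255) = 180.77 mm.
M_n = C_f(d − h_f/2) + (T − C_f)(d − a_w/2) = 871303 × (735 − 52.5) + 1077497 × (735 − 90.385) = 594.66 + 694.57 = 1289.23 × 10⁶ N·mm.
M_n = 1289.23 kN·m.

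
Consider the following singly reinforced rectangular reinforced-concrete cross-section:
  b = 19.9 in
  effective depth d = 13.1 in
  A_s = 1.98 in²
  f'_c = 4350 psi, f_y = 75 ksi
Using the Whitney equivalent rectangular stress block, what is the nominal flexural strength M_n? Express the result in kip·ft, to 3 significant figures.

M_n ≈ 150 kip·ft

T = A_s f_y = 1.98 × 75 = 148.5 kips.
a = T/(0.85 f'_c b) = 148.5/(0.85 × 4.35 × 19.9) = 2.018 in.
M_n = T(d − a/2) = 148.5 × (13.1 − 1.009) = 1795.5 kip·in = 1795.5/12 = 149.63 kip·ft.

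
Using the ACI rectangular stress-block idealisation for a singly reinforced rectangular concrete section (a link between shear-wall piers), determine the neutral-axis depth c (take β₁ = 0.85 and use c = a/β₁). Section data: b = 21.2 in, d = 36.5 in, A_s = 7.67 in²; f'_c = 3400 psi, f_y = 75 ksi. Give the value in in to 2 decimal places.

T = A_s f_y = 7.67 × 75 = 575.25 kips.
a = T/(0.85 f'_c b) = 575.25/(0.85 × 3.4 × 21.2) = 9.3891 in.
With β₁ = 0.85, c = a/β₁ = 9.3891/0.85 = 11.05 in.

c ≈ 11.05 in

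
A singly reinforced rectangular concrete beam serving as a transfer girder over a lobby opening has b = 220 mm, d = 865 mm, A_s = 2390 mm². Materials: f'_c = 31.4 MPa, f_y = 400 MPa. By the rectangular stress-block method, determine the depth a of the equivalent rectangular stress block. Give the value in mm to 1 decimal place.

T = A_s f_y = 2390 × 400 = 956000 N = 956 kN.
Setting C = 0.85 f'_c a b equal to T: a = 956000/(0.85 × 31.4 × 220) = 162.8 mm.

a ≈ 162.8 mm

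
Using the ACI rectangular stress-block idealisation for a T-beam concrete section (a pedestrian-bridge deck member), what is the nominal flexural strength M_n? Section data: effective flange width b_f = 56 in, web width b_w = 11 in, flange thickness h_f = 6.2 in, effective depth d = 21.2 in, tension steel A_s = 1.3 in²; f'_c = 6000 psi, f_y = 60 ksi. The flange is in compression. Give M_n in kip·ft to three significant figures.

Tension: T = A_s f_y = 1.3 × 60 = 78 kips.
Try a within the flange: a = T/(0.85 f'_c b_f) = 78/(0.85 × 6 × 56) = 0.273 in.
Since a = 0.273 ≤ h_f = 6.2 in, the stress block lies entirely in the flange; analyse as a rectangular beam of width b_f.
M_n = T(d − a/2) = 78 × (21.2 − 0.1365) = 1643.0 kip·in.
M_n = 1643.0/12 = 136.92 kip·ft.

M_n ≈ 137 kip·ft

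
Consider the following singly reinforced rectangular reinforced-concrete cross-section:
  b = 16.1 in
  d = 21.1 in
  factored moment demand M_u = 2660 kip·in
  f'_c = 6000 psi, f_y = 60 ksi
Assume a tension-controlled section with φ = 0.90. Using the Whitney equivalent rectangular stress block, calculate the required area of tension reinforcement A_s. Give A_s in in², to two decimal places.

M_n = M_u/φ = 2660/0.90 = 2955.56 kip·in.
From M_n = 0.85 f'_c a b (d − a/2):
a = d − √(d² − 2M_n/(0.85 f'_c b)) = 21.1 − √(21.1² − 2 × 2955.56/(0.85 × 6 × 16.1)) = 1.781 in.
A_s = 0.85 f'_c a b / f_y = 0.85 × 6 × 1.781 × 16.1 / 60 = 2.437 in².

A_s ≈ 2.44 in²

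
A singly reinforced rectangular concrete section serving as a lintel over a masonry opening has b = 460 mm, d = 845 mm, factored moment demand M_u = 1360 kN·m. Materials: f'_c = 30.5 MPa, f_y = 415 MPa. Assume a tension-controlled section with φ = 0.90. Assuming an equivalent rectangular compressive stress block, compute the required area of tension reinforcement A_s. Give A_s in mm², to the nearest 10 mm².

A_s ≈ 4780 mm²

M_n = M_u/φ = 1360/0.90 = 1511.11 kN·m.
With M_n = 0.85 f'_c a b (d − a/2), solve the quadratic for a:
a = d − √(d² − 2M_n/(0.85 f'_c b)) = 845 − √(845² − 2 × 1511.11×10⁶/(0.85 × 30.5 × 460)) = 166.32 mm.
A_s = 0.85 f'_c a b / f_y = 0.85 × 30.5 × 166.32 × 460 / 415 = 4779.4 mm².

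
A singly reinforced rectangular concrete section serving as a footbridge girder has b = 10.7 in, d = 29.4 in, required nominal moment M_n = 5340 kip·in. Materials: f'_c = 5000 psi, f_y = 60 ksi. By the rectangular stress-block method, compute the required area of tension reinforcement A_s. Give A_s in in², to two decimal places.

A_s ≈ 3.27 in²

From M_n = 0.85 f'_c a b (d − a/2):
a = d − √(d² − 2M_n/(0.85 f'_c b)) = 29.4 − √(29.4² − 2 × 5340/(0.85 × 5 × 10.7)) = 4.310 in.
A_s = 0.85 f'_c a b / f_y = 0.85 × 5 × 4.310 × 10.7 / 60 = 3.267 in².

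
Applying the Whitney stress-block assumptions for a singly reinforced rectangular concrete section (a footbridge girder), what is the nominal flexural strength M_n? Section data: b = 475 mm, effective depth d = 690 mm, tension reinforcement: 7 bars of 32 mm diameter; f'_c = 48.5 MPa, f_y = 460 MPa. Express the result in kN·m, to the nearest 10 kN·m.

A_s = 7 × 804 = 5628 mm².
T = A_s f_y = 5628 × 460 = 2588880 N = 2588.88 kN.
From C = T: a = T/(0.85 f'_c b) = 2588880/(0.85 × 48.5 × 475) = 132.21 mm.
M_n = T(d − a/2) = 2588.88 kN × (690 − 66.105) mm = 1615.19 kN·m.

M_n ≈ 1620 kN·m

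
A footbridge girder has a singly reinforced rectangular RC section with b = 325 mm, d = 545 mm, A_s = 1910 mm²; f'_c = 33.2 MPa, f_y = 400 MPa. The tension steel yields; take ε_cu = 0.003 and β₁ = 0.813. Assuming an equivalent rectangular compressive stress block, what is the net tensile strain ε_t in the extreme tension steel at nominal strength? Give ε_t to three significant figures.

a = A_s f_y/(0.85 f'_c b) = 83.30 mm.
β₁ = 0.813, so c = a/β₁ = 83.30/0.813 = 102.46 mm.
From the linear strain diagram with ε_cu = 0.003: ε_t = 0.003 (d − c)/c = 0.003 × (545 − 102.46)/102.46 = 0.0130.
Since ε_t ≥ 0.005, the section is tension-controlled.

ε_t ≈ 0.0130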